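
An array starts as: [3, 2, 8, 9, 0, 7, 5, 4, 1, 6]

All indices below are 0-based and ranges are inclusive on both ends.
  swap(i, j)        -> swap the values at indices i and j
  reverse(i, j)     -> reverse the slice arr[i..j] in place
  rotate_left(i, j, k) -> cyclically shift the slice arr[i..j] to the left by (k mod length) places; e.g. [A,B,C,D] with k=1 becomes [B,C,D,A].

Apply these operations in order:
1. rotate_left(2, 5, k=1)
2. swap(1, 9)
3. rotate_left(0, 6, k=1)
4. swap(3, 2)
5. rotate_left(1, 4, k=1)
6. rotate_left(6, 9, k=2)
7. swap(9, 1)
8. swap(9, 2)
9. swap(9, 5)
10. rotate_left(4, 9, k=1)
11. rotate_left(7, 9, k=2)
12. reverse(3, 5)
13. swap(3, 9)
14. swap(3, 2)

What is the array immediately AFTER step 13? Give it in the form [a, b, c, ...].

Answer: [6, 4, 7, 5, 0, 8, 2, 9, 3, 1]

Derivation:
After 1 (rotate_left(2, 5, k=1)): [3, 2, 9, 0, 7, 8, 5, 4, 1, 6]
After 2 (swap(1, 9)): [3, 6, 9, 0, 7, 8, 5, 4, 1, 2]
After 3 (rotate_left(0, 6, k=1)): [6, 9, 0, 7, 8, 5, 3, 4, 1, 2]
After 4 (swap(3, 2)): [6, 9, 7, 0, 8, 5, 3, 4, 1, 2]
After 5 (rotate_left(1, 4, k=1)): [6, 7, 0, 8, 9, 5, 3, 4, 1, 2]
After 6 (rotate_left(6, 9, k=2)): [6, 7, 0, 8, 9, 5, 1, 2, 3, 4]
After 7 (swap(9, 1)): [6, 4, 0, 8, 9, 5, 1, 2, 3, 7]
After 8 (swap(9, 2)): [6, 4, 7, 8, 9, 5, 1, 2, 3, 0]
After 9 (swap(9, 5)): [6, 4, 7, 8, 9, 0, 1, 2, 3, 5]
After 10 (rotate_left(4, 9, k=1)): [6, 4, 7, 8, 0, 1, 2, 3, 5, 9]
After 11 (rotate_left(7, 9, k=2)): [6, 4, 7, 8, 0, 1, 2, 9, 3, 5]
After 12 (reverse(3, 5)): [6, 4, 7, 1, 0, 8, 2, 9, 3, 5]
After 13 (swap(3, 9)): [6, 4, 7, 5, 0, 8, 2, 9, 3, 1]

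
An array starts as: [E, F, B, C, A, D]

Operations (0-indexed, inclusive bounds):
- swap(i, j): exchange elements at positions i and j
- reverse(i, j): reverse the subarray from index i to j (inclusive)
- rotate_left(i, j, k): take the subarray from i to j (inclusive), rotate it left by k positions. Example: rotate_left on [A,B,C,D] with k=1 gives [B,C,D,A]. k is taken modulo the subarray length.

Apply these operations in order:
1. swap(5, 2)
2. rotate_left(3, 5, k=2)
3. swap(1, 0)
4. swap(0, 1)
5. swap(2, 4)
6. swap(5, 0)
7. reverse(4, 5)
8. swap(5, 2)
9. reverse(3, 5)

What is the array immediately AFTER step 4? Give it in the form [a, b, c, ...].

After 1 (swap(5, 2)): [E, F, D, C, A, B]
After 2 (rotate_left(3, 5, k=2)): [E, F, D, B, C, A]
After 3 (swap(1, 0)): [F, E, D, B, C, A]
After 4 (swap(0, 1)): [E, F, D, B, C, A]

Answer: [E, F, D, B, C, A]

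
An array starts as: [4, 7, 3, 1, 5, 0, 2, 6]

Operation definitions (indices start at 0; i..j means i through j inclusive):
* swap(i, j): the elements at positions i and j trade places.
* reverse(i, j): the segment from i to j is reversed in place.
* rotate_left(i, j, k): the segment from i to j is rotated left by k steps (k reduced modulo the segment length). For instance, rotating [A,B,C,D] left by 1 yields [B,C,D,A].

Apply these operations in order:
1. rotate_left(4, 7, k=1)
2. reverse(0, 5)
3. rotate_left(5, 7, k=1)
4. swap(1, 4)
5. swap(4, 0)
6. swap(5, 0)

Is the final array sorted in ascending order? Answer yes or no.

After 1 (rotate_left(4, 7, k=1)): [4, 7, 3, 1, 0, 2, 6, 5]
After 2 (reverse(0, 5)): [2, 0, 1, 3, 7, 4, 6, 5]
After 3 (rotate_left(5, 7, k=1)): [2, 0, 1, 3, 7, 6, 5, 4]
After 4 (swap(1, 4)): [2, 7, 1, 3, 0, 6, 5, 4]
After 5 (swap(4, 0)): [0, 7, 1, 3, 2, 6, 5, 4]
After 6 (swap(5, 0)): [6, 7, 1, 3, 2, 0, 5, 4]

Answer: no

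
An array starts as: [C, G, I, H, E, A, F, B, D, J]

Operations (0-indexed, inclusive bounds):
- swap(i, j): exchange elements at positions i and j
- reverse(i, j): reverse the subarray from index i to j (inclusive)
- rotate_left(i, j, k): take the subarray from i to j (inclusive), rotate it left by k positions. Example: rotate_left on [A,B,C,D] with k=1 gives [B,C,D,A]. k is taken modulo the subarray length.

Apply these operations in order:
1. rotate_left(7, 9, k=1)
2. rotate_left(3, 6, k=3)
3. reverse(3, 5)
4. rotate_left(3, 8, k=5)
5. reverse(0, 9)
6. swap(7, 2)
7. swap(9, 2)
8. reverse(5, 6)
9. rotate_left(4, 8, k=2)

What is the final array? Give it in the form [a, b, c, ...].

Answer: [B, D, C, F, E, A, G, H, J, I]

Derivation:
After 1 (rotate_left(7, 9, k=1)): [C, G, I, H, E, A, F, D, J, B]
After 2 (rotate_left(3, 6, k=3)): [C, G, I, F, H, E, A, D, J, B]
After 3 (reverse(3, 5)): [C, G, I, E, H, F, A, D, J, B]
After 4 (rotate_left(3, 8, k=5)): [C, G, I, J, E, H, F, A, D, B]
After 5 (reverse(0, 9)): [B, D, A, F, H, E, J, I, G, C]
After 6 (swap(7, 2)): [B, D, I, F, H, E, J, A, G, C]
After 7 (swap(9, 2)): [B, D, C, F, H, E, J, A, G, I]
After 8 (reverse(5, 6)): [B, D, C, F, H, J, E, A, G, I]
After 9 (rotate_left(4, 8, k=2)): [B, D, C, F, E, A, G, H, J, I]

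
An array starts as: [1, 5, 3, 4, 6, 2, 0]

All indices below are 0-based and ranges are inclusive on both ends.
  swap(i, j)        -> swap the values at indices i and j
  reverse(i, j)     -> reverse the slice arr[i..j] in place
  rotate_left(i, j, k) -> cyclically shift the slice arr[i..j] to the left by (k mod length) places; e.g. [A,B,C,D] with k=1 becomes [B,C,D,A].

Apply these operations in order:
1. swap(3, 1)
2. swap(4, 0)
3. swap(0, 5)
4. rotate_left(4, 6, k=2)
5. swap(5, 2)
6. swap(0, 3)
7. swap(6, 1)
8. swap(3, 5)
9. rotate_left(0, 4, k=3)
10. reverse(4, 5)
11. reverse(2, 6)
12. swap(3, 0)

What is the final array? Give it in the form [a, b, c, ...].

Answer: [1, 0, 4, 3, 2, 6, 5]

Derivation:
After 1 (swap(3, 1)): [1, 4, 3, 5, 6, 2, 0]
After 2 (swap(4, 0)): [6, 4, 3, 5, 1, 2, 0]
After 3 (swap(0, 5)): [2, 4, 3, 5, 1, 6, 0]
After 4 (rotate_left(4, 6, k=2)): [2, 4, 3, 5, 0, 1, 6]
After 5 (swap(5, 2)): [2, 4, 1, 5, 0, 3, 6]
After 6 (swap(0, 3)): [5, 4, 1, 2, 0, 3, 6]
After 7 (swap(6, 1)): [5, 6, 1, 2, 0, 3, 4]
After 8 (swap(3, 5)): [5, 6, 1, 3, 0, 2, 4]
After 9 (rotate_left(0, 4, k=3)): [3, 0, 5, 6, 1, 2, 4]
After 10 (reverse(4, 5)): [3, 0, 5, 6, 2, 1, 4]
After 11 (reverse(2, 6)): [3, 0, 4, 1, 2, 6, 5]
After 12 (swap(3, 0)): [1, 0, 4, 3, 2, 6, 5]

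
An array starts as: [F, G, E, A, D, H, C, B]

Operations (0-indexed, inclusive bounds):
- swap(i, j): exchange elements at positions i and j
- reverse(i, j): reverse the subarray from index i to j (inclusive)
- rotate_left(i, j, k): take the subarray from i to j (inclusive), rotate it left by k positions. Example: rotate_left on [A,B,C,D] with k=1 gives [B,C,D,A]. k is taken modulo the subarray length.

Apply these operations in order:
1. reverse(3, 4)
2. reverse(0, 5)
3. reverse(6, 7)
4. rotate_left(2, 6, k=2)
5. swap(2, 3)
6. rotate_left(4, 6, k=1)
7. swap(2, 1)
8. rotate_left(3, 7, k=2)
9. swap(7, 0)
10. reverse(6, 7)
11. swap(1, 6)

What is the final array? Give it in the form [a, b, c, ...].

Answer: [D, H, A, E, B, C, F, G]

Derivation:
After 1 (reverse(3, 4)): [F, G, E, D, A, H, C, B]
After 2 (reverse(0, 5)): [H, A, D, E, G, F, C, B]
After 3 (reverse(6, 7)): [H, A, D, E, G, F, B, C]
After 4 (rotate_left(2, 6, k=2)): [H, A, G, F, B, D, E, C]
After 5 (swap(2, 3)): [H, A, F, G, B, D, E, C]
After 6 (rotate_left(4, 6, k=1)): [H, A, F, G, D, E, B, C]
After 7 (swap(2, 1)): [H, F, A, G, D, E, B, C]
After 8 (rotate_left(3, 7, k=2)): [H, F, A, E, B, C, G, D]
After 9 (swap(7, 0)): [D, F, A, E, B, C, G, H]
After 10 (reverse(6, 7)): [D, F, A, E, B, C, H, G]
After 11 (swap(1, 6)): [D, H, A, E, B, C, F, G]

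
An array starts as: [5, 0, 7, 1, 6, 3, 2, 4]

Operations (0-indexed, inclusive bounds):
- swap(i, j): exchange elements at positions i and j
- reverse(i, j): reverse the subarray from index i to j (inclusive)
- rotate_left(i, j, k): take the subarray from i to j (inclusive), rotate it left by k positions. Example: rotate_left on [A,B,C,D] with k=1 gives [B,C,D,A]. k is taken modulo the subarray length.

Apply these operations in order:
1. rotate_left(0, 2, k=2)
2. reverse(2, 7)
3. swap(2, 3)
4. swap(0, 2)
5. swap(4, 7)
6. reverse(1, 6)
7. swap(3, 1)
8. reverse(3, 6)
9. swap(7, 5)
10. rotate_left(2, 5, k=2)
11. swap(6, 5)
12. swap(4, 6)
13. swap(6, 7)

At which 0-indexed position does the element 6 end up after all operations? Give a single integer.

After 1 (rotate_left(0, 2, k=2)): [7, 5, 0, 1, 6, 3, 2, 4]
After 2 (reverse(2, 7)): [7, 5, 4, 2, 3, 6, 1, 0]
After 3 (swap(2, 3)): [7, 5, 2, 4, 3, 6, 1, 0]
After 4 (swap(0, 2)): [2, 5, 7, 4, 3, 6, 1, 0]
After 5 (swap(4, 7)): [2, 5, 7, 4, 0, 6, 1, 3]
After 6 (reverse(1, 6)): [2, 1, 6, 0, 4, 7, 5, 3]
After 7 (swap(3, 1)): [2, 0, 6, 1, 4, 7, 5, 3]
After 8 (reverse(3, 6)): [2, 0, 6, 5, 7, 4, 1, 3]
After 9 (swap(7, 5)): [2, 0, 6, 5, 7, 3, 1, 4]
After 10 (rotate_left(2, 5, k=2)): [2, 0, 7, 3, 6, 5, 1, 4]
After 11 (swap(6, 5)): [2, 0, 7, 3, 6, 1, 5, 4]
After 12 (swap(4, 6)): [2, 0, 7, 3, 5, 1, 6, 4]
After 13 (swap(6, 7)): [2, 0, 7, 3, 5, 1, 4, 6]

Answer: 7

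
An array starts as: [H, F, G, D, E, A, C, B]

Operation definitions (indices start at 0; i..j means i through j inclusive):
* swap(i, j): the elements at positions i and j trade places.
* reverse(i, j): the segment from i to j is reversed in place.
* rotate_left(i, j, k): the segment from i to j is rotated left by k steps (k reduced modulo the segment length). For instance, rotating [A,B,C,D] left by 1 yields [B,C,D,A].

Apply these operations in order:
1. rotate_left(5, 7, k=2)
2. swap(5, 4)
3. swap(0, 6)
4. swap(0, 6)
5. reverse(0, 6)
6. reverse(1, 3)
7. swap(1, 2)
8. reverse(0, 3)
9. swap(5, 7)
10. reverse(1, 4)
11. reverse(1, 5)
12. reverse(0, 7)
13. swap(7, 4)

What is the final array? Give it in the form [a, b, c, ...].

Answer: [F, H, G, A, E, D, C, B]

Derivation:
After 1 (rotate_left(5, 7, k=2)): [H, F, G, D, E, B, A, C]
After 2 (swap(5, 4)): [H, F, G, D, B, E, A, C]
After 3 (swap(0, 6)): [A, F, G, D, B, E, H, C]
After 4 (swap(0, 6)): [H, F, G, D, B, E, A, C]
After 5 (reverse(0, 6)): [A, E, B, D, G, F, H, C]
After 6 (reverse(1, 3)): [A, D, B, E, G, F, H, C]
After 7 (swap(1, 2)): [A, B, D, E, G, F, H, C]
After 8 (reverse(0, 3)): [E, D, B, A, G, F, H, C]
After 9 (swap(5, 7)): [E, D, B, A, G, C, H, F]
After 10 (reverse(1, 4)): [E, G, A, B, D, C, H, F]
After 11 (reverse(1, 5)): [E, C, D, B, A, G, H, F]
After 12 (reverse(0, 7)): [F, H, G, A, B, D, C, E]
After 13 (swap(7, 4)): [F, H, G, A, E, D, C, B]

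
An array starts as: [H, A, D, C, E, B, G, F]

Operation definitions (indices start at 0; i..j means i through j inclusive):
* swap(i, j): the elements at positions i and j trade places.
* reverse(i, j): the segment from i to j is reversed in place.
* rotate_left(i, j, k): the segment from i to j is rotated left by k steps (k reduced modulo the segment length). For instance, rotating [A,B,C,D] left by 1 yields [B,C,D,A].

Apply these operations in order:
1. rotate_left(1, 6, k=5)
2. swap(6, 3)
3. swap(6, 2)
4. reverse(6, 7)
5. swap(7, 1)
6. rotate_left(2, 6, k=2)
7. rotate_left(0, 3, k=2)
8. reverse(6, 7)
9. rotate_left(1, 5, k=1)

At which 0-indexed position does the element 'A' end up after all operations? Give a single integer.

Answer: 2

Derivation:
After 1 (rotate_left(1, 6, k=5)): [H, G, A, D, C, E, B, F]
After 2 (swap(6, 3)): [H, G, A, B, C, E, D, F]
After 3 (swap(6, 2)): [H, G, D, B, C, E, A, F]
After 4 (reverse(6, 7)): [H, G, D, B, C, E, F, A]
After 5 (swap(7, 1)): [H, A, D, B, C, E, F, G]
After 6 (rotate_left(2, 6, k=2)): [H, A, C, E, F, D, B, G]
After 7 (rotate_left(0, 3, k=2)): [C, E, H, A, F, D, B, G]
After 8 (reverse(6, 7)): [C, E, H, A, F, D, G, B]
After 9 (rotate_left(1, 5, k=1)): [C, H, A, F, D, E, G, B]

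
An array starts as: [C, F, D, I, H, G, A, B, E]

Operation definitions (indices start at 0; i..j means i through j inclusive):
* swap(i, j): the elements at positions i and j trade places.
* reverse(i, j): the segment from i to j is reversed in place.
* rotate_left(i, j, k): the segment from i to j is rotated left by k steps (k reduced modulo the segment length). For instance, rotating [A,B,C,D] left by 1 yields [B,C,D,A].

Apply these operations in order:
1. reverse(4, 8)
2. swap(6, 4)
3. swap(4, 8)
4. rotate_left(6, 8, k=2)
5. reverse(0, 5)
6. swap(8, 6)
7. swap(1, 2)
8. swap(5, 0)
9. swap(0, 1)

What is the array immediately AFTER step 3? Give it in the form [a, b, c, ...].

Answer: [C, F, D, I, H, B, E, G, A]

Derivation:
After 1 (reverse(4, 8)): [C, F, D, I, E, B, A, G, H]
After 2 (swap(6, 4)): [C, F, D, I, A, B, E, G, H]
After 3 (swap(4, 8)): [C, F, D, I, H, B, E, G, A]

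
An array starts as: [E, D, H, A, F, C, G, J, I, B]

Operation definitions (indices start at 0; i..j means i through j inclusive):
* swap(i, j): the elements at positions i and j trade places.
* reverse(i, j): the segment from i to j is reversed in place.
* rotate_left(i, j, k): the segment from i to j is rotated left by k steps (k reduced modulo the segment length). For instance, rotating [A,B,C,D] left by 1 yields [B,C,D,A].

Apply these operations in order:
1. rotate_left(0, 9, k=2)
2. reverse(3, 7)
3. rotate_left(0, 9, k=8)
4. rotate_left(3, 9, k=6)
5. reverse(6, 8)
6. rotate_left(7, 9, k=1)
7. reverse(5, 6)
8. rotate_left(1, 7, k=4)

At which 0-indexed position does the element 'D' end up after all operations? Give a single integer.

After 1 (rotate_left(0, 9, k=2)): [H, A, F, C, G, J, I, B, E, D]
After 2 (reverse(3, 7)): [H, A, F, B, I, J, G, C, E, D]
After 3 (rotate_left(0, 9, k=8)): [E, D, H, A, F, B, I, J, G, C]
After 4 (rotate_left(3, 9, k=6)): [E, D, H, C, A, F, B, I, J, G]
After 5 (reverse(6, 8)): [E, D, H, C, A, F, J, I, B, G]
After 6 (rotate_left(7, 9, k=1)): [E, D, H, C, A, F, J, B, G, I]
After 7 (reverse(5, 6)): [E, D, H, C, A, J, F, B, G, I]
After 8 (rotate_left(1, 7, k=4)): [E, J, F, B, D, H, C, A, G, I]

Answer: 4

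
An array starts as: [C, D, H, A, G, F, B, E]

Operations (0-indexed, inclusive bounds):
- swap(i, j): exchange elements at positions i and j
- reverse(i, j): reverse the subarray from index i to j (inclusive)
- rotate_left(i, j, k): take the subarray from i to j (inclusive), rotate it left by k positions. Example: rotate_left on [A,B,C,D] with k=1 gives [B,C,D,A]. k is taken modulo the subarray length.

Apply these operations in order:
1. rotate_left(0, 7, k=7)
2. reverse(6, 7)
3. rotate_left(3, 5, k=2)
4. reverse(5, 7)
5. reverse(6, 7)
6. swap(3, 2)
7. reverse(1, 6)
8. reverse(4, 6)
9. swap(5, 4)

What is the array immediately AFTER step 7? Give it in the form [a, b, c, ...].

After 1 (rotate_left(0, 7, k=7)): [E, C, D, H, A, G, F, B]
After 2 (reverse(6, 7)): [E, C, D, H, A, G, B, F]
After 3 (rotate_left(3, 5, k=2)): [E, C, D, G, H, A, B, F]
After 4 (reverse(5, 7)): [E, C, D, G, H, F, B, A]
After 5 (reverse(6, 7)): [E, C, D, G, H, F, A, B]
After 6 (swap(3, 2)): [E, C, G, D, H, F, A, B]
After 7 (reverse(1, 6)): [E, A, F, H, D, G, C, B]

Answer: [E, A, F, H, D, G, C, B]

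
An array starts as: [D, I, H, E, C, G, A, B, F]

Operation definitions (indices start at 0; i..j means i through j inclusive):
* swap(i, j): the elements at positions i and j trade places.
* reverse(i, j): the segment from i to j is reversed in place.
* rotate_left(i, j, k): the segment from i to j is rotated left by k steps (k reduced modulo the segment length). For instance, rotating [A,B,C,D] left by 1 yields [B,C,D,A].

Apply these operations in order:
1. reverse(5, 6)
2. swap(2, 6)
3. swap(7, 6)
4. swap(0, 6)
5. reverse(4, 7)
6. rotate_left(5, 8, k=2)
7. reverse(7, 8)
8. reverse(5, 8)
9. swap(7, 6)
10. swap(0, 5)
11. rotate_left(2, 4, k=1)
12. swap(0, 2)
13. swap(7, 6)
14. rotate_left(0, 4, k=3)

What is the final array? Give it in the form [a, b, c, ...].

Answer: [H, G, E, I, D, B, A, F, C]

Derivation:
After 1 (reverse(5, 6)): [D, I, H, E, C, A, G, B, F]
After 2 (swap(2, 6)): [D, I, G, E, C, A, H, B, F]
After 3 (swap(7, 6)): [D, I, G, E, C, A, B, H, F]
After 4 (swap(0, 6)): [B, I, G, E, C, A, D, H, F]
After 5 (reverse(4, 7)): [B, I, G, E, H, D, A, C, F]
After 6 (rotate_left(5, 8, k=2)): [B, I, G, E, H, C, F, D, A]
After 7 (reverse(7, 8)): [B, I, G, E, H, C, F, A, D]
After 8 (reverse(5, 8)): [B, I, G, E, H, D, A, F, C]
After 9 (swap(7, 6)): [B, I, G, E, H, D, F, A, C]
After 10 (swap(0, 5)): [D, I, G, E, H, B, F, A, C]
After 11 (rotate_left(2, 4, k=1)): [D, I, E, H, G, B, F, A, C]
After 12 (swap(0, 2)): [E, I, D, H, G, B, F, A, C]
After 13 (swap(7, 6)): [E, I, D, H, G, B, A, F, C]
After 14 (rotate_left(0, 4, k=3)): [H, G, E, I, D, B, A, F, C]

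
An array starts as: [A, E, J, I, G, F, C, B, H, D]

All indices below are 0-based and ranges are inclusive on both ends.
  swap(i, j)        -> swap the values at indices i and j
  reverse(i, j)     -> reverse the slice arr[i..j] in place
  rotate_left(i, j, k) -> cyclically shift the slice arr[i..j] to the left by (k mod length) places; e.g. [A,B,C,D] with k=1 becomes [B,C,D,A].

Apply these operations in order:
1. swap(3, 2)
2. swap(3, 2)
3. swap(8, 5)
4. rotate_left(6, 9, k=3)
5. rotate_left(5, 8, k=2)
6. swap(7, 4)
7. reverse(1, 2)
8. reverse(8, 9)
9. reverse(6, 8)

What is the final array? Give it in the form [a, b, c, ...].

After 1 (swap(3, 2)): [A, E, I, J, G, F, C, B, H, D]
After 2 (swap(3, 2)): [A, E, J, I, G, F, C, B, H, D]
After 3 (swap(8, 5)): [A, E, J, I, G, H, C, B, F, D]
After 4 (rotate_left(6, 9, k=3)): [A, E, J, I, G, H, D, C, B, F]
After 5 (rotate_left(5, 8, k=2)): [A, E, J, I, G, C, B, H, D, F]
After 6 (swap(7, 4)): [A, E, J, I, H, C, B, G, D, F]
After 7 (reverse(1, 2)): [A, J, E, I, H, C, B, G, D, F]
After 8 (reverse(8, 9)): [A, J, E, I, H, C, B, G, F, D]
After 9 (reverse(6, 8)): [A, J, E, I, H, C, F, G, B, D]

Answer: [A, J, E, I, H, C, F, G, B, D]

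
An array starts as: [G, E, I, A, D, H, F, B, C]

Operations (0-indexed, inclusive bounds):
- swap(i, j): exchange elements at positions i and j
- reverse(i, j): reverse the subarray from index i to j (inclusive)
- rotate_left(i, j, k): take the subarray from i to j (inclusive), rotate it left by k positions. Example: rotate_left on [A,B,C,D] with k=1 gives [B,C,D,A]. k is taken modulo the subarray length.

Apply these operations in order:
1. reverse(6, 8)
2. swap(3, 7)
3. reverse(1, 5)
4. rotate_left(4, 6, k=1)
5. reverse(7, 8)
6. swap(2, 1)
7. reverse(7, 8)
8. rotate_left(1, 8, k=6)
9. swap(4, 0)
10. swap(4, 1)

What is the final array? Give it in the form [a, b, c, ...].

Answer: [H, G, F, D, A, B, E, C, I]

Derivation:
After 1 (reverse(6, 8)): [G, E, I, A, D, H, C, B, F]
After 2 (swap(3, 7)): [G, E, I, B, D, H, C, A, F]
After 3 (reverse(1, 5)): [G, H, D, B, I, E, C, A, F]
After 4 (rotate_left(4, 6, k=1)): [G, H, D, B, E, C, I, A, F]
After 5 (reverse(7, 8)): [G, H, D, B, E, C, I, F, A]
After 6 (swap(2, 1)): [G, D, H, B, E, C, I, F, A]
After 7 (reverse(7, 8)): [G, D, H, B, E, C, I, A, F]
After 8 (rotate_left(1, 8, k=6)): [G, A, F, D, H, B, E, C, I]
After 9 (swap(4, 0)): [H, A, F, D, G, B, E, C, I]
After 10 (swap(4, 1)): [H, G, F, D, A, B, E, C, I]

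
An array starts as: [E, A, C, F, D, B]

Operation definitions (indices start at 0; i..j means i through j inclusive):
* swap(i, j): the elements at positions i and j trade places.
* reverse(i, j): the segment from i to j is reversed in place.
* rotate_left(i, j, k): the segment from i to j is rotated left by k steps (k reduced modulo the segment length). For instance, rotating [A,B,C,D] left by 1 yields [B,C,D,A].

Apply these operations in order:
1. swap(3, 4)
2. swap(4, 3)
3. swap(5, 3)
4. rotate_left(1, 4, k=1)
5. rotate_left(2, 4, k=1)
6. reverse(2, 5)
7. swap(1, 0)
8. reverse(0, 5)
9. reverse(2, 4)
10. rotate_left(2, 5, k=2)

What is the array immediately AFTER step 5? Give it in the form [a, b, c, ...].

Answer: [E, C, D, A, B, F]

Derivation:
After 1 (swap(3, 4)): [E, A, C, D, F, B]
After 2 (swap(4, 3)): [E, A, C, F, D, B]
After 3 (swap(5, 3)): [E, A, C, B, D, F]
After 4 (rotate_left(1, 4, k=1)): [E, C, B, D, A, F]
After 5 (rotate_left(2, 4, k=1)): [E, C, D, A, B, F]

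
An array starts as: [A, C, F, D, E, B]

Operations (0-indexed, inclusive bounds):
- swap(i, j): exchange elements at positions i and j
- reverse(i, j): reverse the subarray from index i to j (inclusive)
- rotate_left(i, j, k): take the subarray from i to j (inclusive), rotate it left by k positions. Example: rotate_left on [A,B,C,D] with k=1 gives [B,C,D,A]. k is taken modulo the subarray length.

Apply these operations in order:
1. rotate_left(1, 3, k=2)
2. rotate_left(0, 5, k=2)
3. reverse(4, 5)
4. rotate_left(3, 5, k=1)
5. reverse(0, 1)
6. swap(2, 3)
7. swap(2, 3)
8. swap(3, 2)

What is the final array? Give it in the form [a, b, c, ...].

After 1 (rotate_left(1, 3, k=2)): [A, D, C, F, E, B]
After 2 (rotate_left(0, 5, k=2)): [C, F, E, B, A, D]
After 3 (reverse(4, 5)): [C, F, E, B, D, A]
After 4 (rotate_left(3, 5, k=1)): [C, F, E, D, A, B]
After 5 (reverse(0, 1)): [F, C, E, D, A, B]
After 6 (swap(2, 3)): [F, C, D, E, A, B]
After 7 (swap(2, 3)): [F, C, E, D, A, B]
After 8 (swap(3, 2)): [F, C, D, E, A, B]

Answer: [F, C, D, E, A, B]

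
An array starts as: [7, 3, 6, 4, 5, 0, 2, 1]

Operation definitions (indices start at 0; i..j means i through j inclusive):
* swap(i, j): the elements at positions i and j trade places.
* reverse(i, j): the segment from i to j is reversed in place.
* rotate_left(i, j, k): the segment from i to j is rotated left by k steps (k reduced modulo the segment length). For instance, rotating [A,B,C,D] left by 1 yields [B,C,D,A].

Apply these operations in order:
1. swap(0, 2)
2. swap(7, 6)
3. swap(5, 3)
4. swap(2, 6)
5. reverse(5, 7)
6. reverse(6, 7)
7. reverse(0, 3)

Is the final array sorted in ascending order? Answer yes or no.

Answer: no

Derivation:
After 1 (swap(0, 2)): [6, 3, 7, 4, 5, 0, 2, 1]
After 2 (swap(7, 6)): [6, 3, 7, 4, 5, 0, 1, 2]
After 3 (swap(5, 3)): [6, 3, 7, 0, 5, 4, 1, 2]
After 4 (swap(2, 6)): [6, 3, 1, 0, 5, 4, 7, 2]
After 5 (reverse(5, 7)): [6, 3, 1, 0, 5, 2, 7, 4]
After 6 (reverse(6, 7)): [6, 3, 1, 0, 5, 2, 4, 7]
After 7 (reverse(0, 3)): [0, 1, 3, 6, 5, 2, 4, 7]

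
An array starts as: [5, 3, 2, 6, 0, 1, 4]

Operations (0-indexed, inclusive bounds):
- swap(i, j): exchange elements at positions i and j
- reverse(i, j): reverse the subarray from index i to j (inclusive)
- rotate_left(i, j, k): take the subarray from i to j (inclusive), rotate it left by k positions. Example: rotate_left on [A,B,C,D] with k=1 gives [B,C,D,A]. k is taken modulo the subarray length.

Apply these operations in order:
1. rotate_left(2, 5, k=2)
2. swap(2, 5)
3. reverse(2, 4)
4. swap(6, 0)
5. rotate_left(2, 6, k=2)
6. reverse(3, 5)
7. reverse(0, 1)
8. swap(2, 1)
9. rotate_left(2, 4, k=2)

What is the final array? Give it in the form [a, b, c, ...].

After 1 (rotate_left(2, 5, k=2)): [5, 3, 0, 1, 2, 6, 4]
After 2 (swap(2, 5)): [5, 3, 6, 1, 2, 0, 4]
After 3 (reverse(2, 4)): [5, 3, 2, 1, 6, 0, 4]
After 4 (swap(6, 0)): [4, 3, 2, 1, 6, 0, 5]
After 5 (rotate_left(2, 6, k=2)): [4, 3, 6, 0, 5, 2, 1]
After 6 (reverse(3, 5)): [4, 3, 6, 2, 5, 0, 1]
After 7 (reverse(0, 1)): [3, 4, 6, 2, 5, 0, 1]
After 8 (swap(2, 1)): [3, 6, 4, 2, 5, 0, 1]
After 9 (rotate_left(2, 4, k=2)): [3, 6, 5, 4, 2, 0, 1]

Answer: [3, 6, 5, 4, 2, 0, 1]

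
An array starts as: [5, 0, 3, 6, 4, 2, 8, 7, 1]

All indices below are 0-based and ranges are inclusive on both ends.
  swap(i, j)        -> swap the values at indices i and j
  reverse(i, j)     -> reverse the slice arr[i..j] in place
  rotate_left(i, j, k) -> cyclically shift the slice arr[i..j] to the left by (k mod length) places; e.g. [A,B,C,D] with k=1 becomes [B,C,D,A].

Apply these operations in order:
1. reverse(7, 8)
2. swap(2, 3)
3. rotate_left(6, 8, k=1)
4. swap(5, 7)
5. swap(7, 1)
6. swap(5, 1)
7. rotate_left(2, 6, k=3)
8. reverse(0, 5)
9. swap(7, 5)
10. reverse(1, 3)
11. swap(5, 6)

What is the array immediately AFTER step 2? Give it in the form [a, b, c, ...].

Answer: [5, 0, 6, 3, 4, 2, 8, 1, 7]

Derivation:
After 1 (reverse(7, 8)): [5, 0, 3, 6, 4, 2, 8, 1, 7]
After 2 (swap(2, 3)): [5, 0, 6, 3, 4, 2, 8, 1, 7]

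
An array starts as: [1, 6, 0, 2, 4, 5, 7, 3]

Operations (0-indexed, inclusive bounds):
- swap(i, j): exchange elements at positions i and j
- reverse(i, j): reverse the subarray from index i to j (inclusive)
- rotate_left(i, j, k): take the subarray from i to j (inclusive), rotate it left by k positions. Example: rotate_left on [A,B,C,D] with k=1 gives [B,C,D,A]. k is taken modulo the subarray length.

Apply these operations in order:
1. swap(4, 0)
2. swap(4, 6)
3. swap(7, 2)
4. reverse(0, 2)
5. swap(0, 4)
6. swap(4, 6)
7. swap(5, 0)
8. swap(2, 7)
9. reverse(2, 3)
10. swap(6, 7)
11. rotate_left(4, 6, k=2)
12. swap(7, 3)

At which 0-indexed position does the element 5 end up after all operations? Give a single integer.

Answer: 0

Derivation:
After 1 (swap(4, 0)): [4, 6, 0, 2, 1, 5, 7, 3]
After 2 (swap(4, 6)): [4, 6, 0, 2, 7, 5, 1, 3]
After 3 (swap(7, 2)): [4, 6, 3, 2, 7, 5, 1, 0]
After 4 (reverse(0, 2)): [3, 6, 4, 2, 7, 5, 1, 0]
After 5 (swap(0, 4)): [7, 6, 4, 2, 3, 5, 1, 0]
After 6 (swap(4, 6)): [7, 6, 4, 2, 1, 5, 3, 0]
After 7 (swap(5, 0)): [5, 6, 4, 2, 1, 7, 3, 0]
After 8 (swap(2, 7)): [5, 6, 0, 2, 1, 7, 3, 4]
After 9 (reverse(2, 3)): [5, 6, 2, 0, 1, 7, 3, 4]
After 10 (swap(6, 7)): [5, 6, 2, 0, 1, 7, 4, 3]
After 11 (rotate_left(4, 6, k=2)): [5, 6, 2, 0, 4, 1, 7, 3]
After 12 (swap(7, 3)): [5, 6, 2, 3, 4, 1, 7, 0]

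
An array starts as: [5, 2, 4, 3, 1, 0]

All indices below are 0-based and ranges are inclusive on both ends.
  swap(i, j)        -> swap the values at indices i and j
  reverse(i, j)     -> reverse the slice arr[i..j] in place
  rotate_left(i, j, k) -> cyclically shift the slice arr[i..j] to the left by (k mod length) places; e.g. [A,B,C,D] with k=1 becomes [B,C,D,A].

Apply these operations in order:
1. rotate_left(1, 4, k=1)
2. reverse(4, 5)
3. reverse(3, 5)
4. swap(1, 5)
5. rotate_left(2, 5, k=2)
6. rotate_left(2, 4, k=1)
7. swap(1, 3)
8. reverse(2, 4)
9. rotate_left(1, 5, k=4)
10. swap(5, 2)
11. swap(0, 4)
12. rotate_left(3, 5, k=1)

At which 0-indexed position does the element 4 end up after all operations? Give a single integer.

Answer: 2

Derivation:
After 1 (rotate_left(1, 4, k=1)): [5, 4, 3, 1, 2, 0]
After 2 (reverse(4, 5)): [5, 4, 3, 1, 0, 2]
After 3 (reverse(3, 5)): [5, 4, 3, 2, 0, 1]
After 4 (swap(1, 5)): [5, 1, 3, 2, 0, 4]
After 5 (rotate_left(2, 5, k=2)): [5, 1, 0, 4, 3, 2]
After 6 (rotate_left(2, 4, k=1)): [5, 1, 4, 3, 0, 2]
After 7 (swap(1, 3)): [5, 3, 4, 1, 0, 2]
After 8 (reverse(2, 4)): [5, 3, 0, 1, 4, 2]
After 9 (rotate_left(1, 5, k=4)): [5, 2, 3, 0, 1, 4]
After 10 (swap(5, 2)): [5, 2, 4, 0, 1, 3]
After 11 (swap(0, 4)): [1, 2, 4, 0, 5, 3]
After 12 (rotate_left(3, 5, k=1)): [1, 2, 4, 5, 3, 0]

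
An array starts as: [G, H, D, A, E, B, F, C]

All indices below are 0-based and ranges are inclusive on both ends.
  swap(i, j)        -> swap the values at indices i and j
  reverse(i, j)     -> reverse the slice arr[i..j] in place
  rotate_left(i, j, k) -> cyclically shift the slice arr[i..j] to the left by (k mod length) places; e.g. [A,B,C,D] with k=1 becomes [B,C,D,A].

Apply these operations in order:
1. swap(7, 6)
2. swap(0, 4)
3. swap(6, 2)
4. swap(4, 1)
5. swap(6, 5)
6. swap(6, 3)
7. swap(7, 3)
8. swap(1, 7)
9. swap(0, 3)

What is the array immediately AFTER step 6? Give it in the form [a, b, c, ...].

After 1 (swap(7, 6)): [G, H, D, A, E, B, C, F]
After 2 (swap(0, 4)): [E, H, D, A, G, B, C, F]
After 3 (swap(6, 2)): [E, H, C, A, G, B, D, F]
After 4 (swap(4, 1)): [E, G, C, A, H, B, D, F]
After 5 (swap(6, 5)): [E, G, C, A, H, D, B, F]
After 6 (swap(6, 3)): [E, G, C, B, H, D, A, F]

Answer: [E, G, C, B, H, D, A, F]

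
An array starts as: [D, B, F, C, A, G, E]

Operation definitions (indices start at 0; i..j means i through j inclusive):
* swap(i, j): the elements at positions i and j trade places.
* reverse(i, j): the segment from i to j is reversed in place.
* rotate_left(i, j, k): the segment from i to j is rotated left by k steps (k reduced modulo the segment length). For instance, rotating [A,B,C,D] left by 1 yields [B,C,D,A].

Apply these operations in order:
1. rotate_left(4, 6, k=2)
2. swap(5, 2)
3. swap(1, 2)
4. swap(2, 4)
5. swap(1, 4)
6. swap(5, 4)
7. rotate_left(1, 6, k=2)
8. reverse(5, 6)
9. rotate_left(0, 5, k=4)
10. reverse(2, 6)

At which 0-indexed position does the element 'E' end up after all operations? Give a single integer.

After 1 (rotate_left(4, 6, k=2)): [D, B, F, C, E, A, G]
After 2 (swap(5, 2)): [D, B, A, C, E, F, G]
After 3 (swap(1, 2)): [D, A, B, C, E, F, G]
After 4 (swap(2, 4)): [D, A, E, C, B, F, G]
After 5 (swap(1, 4)): [D, B, E, C, A, F, G]
After 6 (swap(5, 4)): [D, B, E, C, F, A, G]
After 7 (rotate_left(1, 6, k=2)): [D, C, F, A, G, B, E]
After 8 (reverse(5, 6)): [D, C, F, A, G, E, B]
After 9 (rotate_left(0, 5, k=4)): [G, E, D, C, F, A, B]
After 10 (reverse(2, 6)): [G, E, B, A, F, C, D]

Answer: 1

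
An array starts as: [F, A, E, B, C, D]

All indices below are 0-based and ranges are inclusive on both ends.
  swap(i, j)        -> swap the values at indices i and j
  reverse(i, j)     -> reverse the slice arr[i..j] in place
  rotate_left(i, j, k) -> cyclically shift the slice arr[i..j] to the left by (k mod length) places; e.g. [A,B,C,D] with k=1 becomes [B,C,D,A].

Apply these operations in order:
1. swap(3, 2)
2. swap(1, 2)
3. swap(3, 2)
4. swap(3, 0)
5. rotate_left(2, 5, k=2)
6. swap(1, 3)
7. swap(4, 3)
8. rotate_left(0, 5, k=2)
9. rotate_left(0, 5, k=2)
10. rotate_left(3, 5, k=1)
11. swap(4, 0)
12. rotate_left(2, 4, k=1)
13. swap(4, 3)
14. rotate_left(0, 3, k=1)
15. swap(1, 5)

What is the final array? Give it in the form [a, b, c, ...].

After 1 (swap(3, 2)): [F, A, B, E, C, D]
After 2 (swap(1, 2)): [F, B, A, E, C, D]
After 3 (swap(3, 2)): [F, B, E, A, C, D]
After 4 (swap(3, 0)): [A, B, E, F, C, D]
After 5 (rotate_left(2, 5, k=2)): [A, B, C, D, E, F]
After 6 (swap(1, 3)): [A, D, C, B, E, F]
After 7 (swap(4, 3)): [A, D, C, E, B, F]
After 8 (rotate_left(0, 5, k=2)): [C, E, B, F, A, D]
After 9 (rotate_left(0, 5, k=2)): [B, F, A, D, C, E]
After 10 (rotate_left(3, 5, k=1)): [B, F, A, C, E, D]
After 11 (swap(4, 0)): [E, F, A, C, B, D]
After 12 (rotate_left(2, 4, k=1)): [E, F, C, B, A, D]
After 13 (swap(4, 3)): [E, F, C, A, B, D]
After 14 (rotate_left(0, 3, k=1)): [F, C, A, E, B, D]
After 15 (swap(1, 5)): [F, D, A, E, B, C]

Answer: [F, D, A, E, B, C]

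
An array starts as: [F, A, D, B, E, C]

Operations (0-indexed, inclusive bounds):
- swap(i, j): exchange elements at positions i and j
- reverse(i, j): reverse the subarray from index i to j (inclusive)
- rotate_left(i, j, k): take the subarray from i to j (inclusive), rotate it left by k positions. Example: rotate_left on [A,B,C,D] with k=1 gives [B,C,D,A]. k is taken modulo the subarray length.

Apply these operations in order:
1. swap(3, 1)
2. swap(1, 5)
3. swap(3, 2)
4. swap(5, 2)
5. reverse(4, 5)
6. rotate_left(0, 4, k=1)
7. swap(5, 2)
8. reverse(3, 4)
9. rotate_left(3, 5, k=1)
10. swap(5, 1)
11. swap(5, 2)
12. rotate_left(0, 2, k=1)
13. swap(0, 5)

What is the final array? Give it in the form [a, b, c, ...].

Answer: [E, B, C, A, D, F]

Derivation:
After 1 (swap(3, 1)): [F, B, D, A, E, C]
After 2 (swap(1, 5)): [F, C, D, A, E, B]
After 3 (swap(3, 2)): [F, C, A, D, E, B]
After 4 (swap(5, 2)): [F, C, B, D, E, A]
After 5 (reverse(4, 5)): [F, C, B, D, A, E]
After 6 (rotate_left(0, 4, k=1)): [C, B, D, A, F, E]
After 7 (swap(5, 2)): [C, B, E, A, F, D]
After 8 (reverse(3, 4)): [C, B, E, F, A, D]
After 9 (rotate_left(3, 5, k=1)): [C, B, E, A, D, F]
After 10 (swap(5, 1)): [C, F, E, A, D, B]
After 11 (swap(5, 2)): [C, F, B, A, D, E]
After 12 (rotate_left(0, 2, k=1)): [F, B, C, A, D, E]
After 13 (swap(0, 5)): [E, B, C, A, D, F]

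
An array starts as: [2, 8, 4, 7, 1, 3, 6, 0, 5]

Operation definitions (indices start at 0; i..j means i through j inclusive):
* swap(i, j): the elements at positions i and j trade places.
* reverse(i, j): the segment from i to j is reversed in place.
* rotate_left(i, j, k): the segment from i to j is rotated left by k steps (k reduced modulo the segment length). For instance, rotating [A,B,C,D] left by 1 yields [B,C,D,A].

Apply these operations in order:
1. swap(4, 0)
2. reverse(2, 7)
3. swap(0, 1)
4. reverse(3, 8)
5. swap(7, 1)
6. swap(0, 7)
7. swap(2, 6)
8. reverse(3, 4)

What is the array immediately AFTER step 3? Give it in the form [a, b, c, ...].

Answer: [8, 1, 0, 6, 3, 2, 7, 4, 5]

Derivation:
After 1 (swap(4, 0)): [1, 8, 4, 7, 2, 3, 6, 0, 5]
After 2 (reverse(2, 7)): [1, 8, 0, 6, 3, 2, 7, 4, 5]
After 3 (swap(0, 1)): [8, 1, 0, 6, 3, 2, 7, 4, 5]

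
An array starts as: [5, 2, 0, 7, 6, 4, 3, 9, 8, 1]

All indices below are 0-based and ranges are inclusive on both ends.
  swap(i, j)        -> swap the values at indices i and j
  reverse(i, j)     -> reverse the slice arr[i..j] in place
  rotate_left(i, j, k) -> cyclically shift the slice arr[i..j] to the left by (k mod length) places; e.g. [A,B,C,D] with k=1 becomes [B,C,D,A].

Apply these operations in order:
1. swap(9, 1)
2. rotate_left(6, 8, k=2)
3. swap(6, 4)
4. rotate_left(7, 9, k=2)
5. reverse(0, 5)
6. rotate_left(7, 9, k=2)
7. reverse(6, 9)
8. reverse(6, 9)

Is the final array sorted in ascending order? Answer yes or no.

After 1 (swap(9, 1)): [5, 1, 0, 7, 6, 4, 3, 9, 8, 2]
After 2 (rotate_left(6, 8, k=2)): [5, 1, 0, 7, 6, 4, 8, 3, 9, 2]
After 3 (swap(6, 4)): [5, 1, 0, 7, 8, 4, 6, 3, 9, 2]
After 4 (rotate_left(7, 9, k=2)): [5, 1, 0, 7, 8, 4, 6, 2, 3, 9]
After 5 (reverse(0, 5)): [4, 8, 7, 0, 1, 5, 6, 2, 3, 9]
After 6 (rotate_left(7, 9, k=2)): [4, 8, 7, 0, 1, 5, 6, 9, 2, 3]
After 7 (reverse(6, 9)): [4, 8, 7, 0, 1, 5, 3, 2, 9, 6]
After 8 (reverse(6, 9)): [4, 8, 7, 0, 1, 5, 6, 9, 2, 3]

Answer: no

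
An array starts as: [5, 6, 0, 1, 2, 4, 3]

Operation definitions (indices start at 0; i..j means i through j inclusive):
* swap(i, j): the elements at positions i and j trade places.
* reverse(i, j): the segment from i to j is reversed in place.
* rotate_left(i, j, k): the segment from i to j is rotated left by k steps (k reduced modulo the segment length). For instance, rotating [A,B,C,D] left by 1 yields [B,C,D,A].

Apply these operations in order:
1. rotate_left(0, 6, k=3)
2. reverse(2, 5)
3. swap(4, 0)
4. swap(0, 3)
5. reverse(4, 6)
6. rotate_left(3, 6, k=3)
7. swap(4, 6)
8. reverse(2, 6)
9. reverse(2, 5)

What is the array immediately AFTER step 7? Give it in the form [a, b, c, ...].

After 1 (rotate_left(0, 6, k=3)): [1, 2, 4, 3, 5, 6, 0]
After 2 (reverse(2, 5)): [1, 2, 6, 5, 3, 4, 0]
After 3 (swap(4, 0)): [3, 2, 6, 5, 1, 4, 0]
After 4 (swap(0, 3)): [5, 2, 6, 3, 1, 4, 0]
After 5 (reverse(4, 6)): [5, 2, 6, 3, 0, 4, 1]
After 6 (rotate_left(3, 6, k=3)): [5, 2, 6, 1, 3, 0, 4]
After 7 (swap(4, 6)): [5, 2, 6, 1, 4, 0, 3]

Answer: [5, 2, 6, 1, 4, 0, 3]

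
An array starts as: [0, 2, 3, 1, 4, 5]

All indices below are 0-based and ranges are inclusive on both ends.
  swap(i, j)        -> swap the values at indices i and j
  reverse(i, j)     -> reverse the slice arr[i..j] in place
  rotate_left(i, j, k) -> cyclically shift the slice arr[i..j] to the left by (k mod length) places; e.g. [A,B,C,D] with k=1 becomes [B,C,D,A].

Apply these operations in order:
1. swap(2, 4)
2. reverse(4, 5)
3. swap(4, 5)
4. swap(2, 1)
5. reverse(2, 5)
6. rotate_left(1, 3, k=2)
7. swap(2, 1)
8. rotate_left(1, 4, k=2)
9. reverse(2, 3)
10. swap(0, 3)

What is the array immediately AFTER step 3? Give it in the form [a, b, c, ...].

Answer: [0, 2, 4, 1, 3, 5]

Derivation:
After 1 (swap(2, 4)): [0, 2, 4, 1, 3, 5]
After 2 (reverse(4, 5)): [0, 2, 4, 1, 5, 3]
After 3 (swap(4, 5)): [0, 2, 4, 1, 3, 5]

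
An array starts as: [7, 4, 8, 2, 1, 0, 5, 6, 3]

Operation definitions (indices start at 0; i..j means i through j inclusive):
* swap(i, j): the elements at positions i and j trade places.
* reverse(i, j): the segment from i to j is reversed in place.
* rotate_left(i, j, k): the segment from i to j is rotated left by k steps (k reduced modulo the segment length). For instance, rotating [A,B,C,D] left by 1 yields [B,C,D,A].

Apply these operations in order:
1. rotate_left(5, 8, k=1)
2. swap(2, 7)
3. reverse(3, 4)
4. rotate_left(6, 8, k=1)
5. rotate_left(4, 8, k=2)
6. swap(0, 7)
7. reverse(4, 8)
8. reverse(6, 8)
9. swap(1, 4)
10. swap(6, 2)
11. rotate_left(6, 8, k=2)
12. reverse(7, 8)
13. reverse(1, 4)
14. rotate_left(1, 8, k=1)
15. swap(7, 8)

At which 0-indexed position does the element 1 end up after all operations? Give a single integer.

Answer: 1

Derivation:
After 1 (rotate_left(5, 8, k=1)): [7, 4, 8, 2, 1, 5, 6, 3, 0]
After 2 (swap(2, 7)): [7, 4, 3, 2, 1, 5, 6, 8, 0]
After 3 (reverse(3, 4)): [7, 4, 3, 1, 2, 5, 6, 8, 0]
After 4 (rotate_left(6, 8, k=1)): [7, 4, 3, 1, 2, 5, 8, 0, 6]
After 5 (rotate_left(4, 8, k=2)): [7, 4, 3, 1, 8, 0, 6, 2, 5]
After 6 (swap(0, 7)): [2, 4, 3, 1, 8, 0, 6, 7, 5]
After 7 (reverse(4, 8)): [2, 4, 3, 1, 5, 7, 6, 0, 8]
After 8 (reverse(6, 8)): [2, 4, 3, 1, 5, 7, 8, 0, 6]
After 9 (swap(1, 4)): [2, 5, 3, 1, 4, 7, 8, 0, 6]
After 10 (swap(6, 2)): [2, 5, 8, 1, 4, 7, 3, 0, 6]
After 11 (rotate_left(6, 8, k=2)): [2, 5, 8, 1, 4, 7, 6, 3, 0]
After 12 (reverse(7, 8)): [2, 5, 8, 1, 4, 7, 6, 0, 3]
After 13 (reverse(1, 4)): [2, 4, 1, 8, 5, 7, 6, 0, 3]
After 14 (rotate_left(1, 8, k=1)): [2, 1, 8, 5, 7, 6, 0, 3, 4]
After 15 (swap(7, 8)): [2, 1, 8, 5, 7, 6, 0, 4, 3]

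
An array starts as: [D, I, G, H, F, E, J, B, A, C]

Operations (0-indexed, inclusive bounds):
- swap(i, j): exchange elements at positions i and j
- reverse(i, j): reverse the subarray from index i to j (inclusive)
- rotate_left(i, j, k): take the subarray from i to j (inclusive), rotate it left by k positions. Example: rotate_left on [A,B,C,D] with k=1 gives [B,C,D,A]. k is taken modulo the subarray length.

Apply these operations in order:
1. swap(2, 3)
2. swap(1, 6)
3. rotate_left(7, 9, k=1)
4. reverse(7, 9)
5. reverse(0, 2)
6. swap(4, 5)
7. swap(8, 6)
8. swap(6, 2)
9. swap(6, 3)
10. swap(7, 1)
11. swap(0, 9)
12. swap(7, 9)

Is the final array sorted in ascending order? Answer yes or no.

After 1 (swap(2, 3)): [D, I, H, G, F, E, J, B, A, C]
After 2 (swap(1, 6)): [D, J, H, G, F, E, I, B, A, C]
After 3 (rotate_left(7, 9, k=1)): [D, J, H, G, F, E, I, A, C, B]
After 4 (reverse(7, 9)): [D, J, H, G, F, E, I, B, C, A]
After 5 (reverse(0, 2)): [H, J, D, G, F, E, I, B, C, A]
After 6 (swap(4, 5)): [H, J, D, G, E, F, I, B, C, A]
After 7 (swap(8, 6)): [H, J, D, G, E, F, C, B, I, A]
After 8 (swap(6, 2)): [H, J, C, G, E, F, D, B, I, A]
After 9 (swap(6, 3)): [H, J, C, D, E, F, G, B, I, A]
After 10 (swap(7, 1)): [H, B, C, D, E, F, G, J, I, A]
After 11 (swap(0, 9)): [A, B, C, D, E, F, G, J, I, H]
After 12 (swap(7, 9)): [A, B, C, D, E, F, G, H, I, J]

Answer: yes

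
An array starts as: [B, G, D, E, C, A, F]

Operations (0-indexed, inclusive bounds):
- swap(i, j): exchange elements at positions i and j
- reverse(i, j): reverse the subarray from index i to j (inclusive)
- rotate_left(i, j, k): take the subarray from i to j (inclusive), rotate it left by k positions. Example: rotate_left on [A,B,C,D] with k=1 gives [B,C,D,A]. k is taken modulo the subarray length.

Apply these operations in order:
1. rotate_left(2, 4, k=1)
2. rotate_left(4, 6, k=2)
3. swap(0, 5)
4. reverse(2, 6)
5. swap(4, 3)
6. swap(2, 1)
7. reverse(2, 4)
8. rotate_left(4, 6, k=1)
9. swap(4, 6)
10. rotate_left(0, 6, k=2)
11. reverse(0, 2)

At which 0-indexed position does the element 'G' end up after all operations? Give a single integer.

After 1 (rotate_left(2, 4, k=1)): [B, G, E, C, D, A, F]
After 2 (rotate_left(4, 6, k=2)): [B, G, E, C, F, D, A]
After 3 (swap(0, 5)): [D, G, E, C, F, B, A]
After 4 (reverse(2, 6)): [D, G, A, B, F, C, E]
After 5 (swap(4, 3)): [D, G, A, F, B, C, E]
After 6 (swap(2, 1)): [D, A, G, F, B, C, E]
After 7 (reverse(2, 4)): [D, A, B, F, G, C, E]
After 8 (rotate_left(4, 6, k=1)): [D, A, B, F, C, E, G]
After 9 (swap(4, 6)): [D, A, B, F, G, E, C]
After 10 (rotate_left(0, 6, k=2)): [B, F, G, E, C, D, A]
After 11 (reverse(0, 2)): [G, F, B, E, C, D, A]

Answer: 0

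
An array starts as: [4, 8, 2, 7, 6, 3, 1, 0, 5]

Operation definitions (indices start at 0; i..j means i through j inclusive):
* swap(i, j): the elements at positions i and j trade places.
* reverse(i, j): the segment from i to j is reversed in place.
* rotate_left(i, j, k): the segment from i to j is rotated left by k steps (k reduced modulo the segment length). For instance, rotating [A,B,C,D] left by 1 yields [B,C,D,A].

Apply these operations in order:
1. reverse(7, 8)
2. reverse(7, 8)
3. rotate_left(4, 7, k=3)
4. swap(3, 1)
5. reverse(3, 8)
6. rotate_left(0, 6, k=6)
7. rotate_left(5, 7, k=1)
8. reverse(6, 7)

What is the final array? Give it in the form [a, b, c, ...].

After 1 (reverse(7, 8)): [4, 8, 2, 7, 6, 3, 1, 5, 0]
After 2 (reverse(7, 8)): [4, 8, 2, 7, 6, 3, 1, 0, 5]
After 3 (rotate_left(4, 7, k=3)): [4, 8, 2, 7, 0, 6, 3, 1, 5]
After 4 (swap(3, 1)): [4, 7, 2, 8, 0, 6, 3, 1, 5]
After 5 (reverse(3, 8)): [4, 7, 2, 5, 1, 3, 6, 0, 8]
After 6 (rotate_left(0, 6, k=6)): [6, 4, 7, 2, 5, 1, 3, 0, 8]
After 7 (rotate_left(5, 7, k=1)): [6, 4, 7, 2, 5, 3, 0, 1, 8]
After 8 (reverse(6, 7)): [6, 4, 7, 2, 5, 3, 1, 0, 8]

Answer: [6, 4, 7, 2, 5, 3, 1, 0, 8]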